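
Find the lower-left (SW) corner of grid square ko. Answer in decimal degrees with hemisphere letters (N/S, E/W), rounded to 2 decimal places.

50.00° N, 20.00° E

Field K=10, O=14: +10·20° lon, +14·10° lat → SW at lon 20°, lat 50°.
latitude 50.00° N, longitude 20.00° E.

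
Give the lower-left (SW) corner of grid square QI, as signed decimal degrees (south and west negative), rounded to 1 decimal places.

-10.0, 140.0

Field Q=16, I=8: +16·20° lon, +8·10° lat → SW at lon 140°, lat -10°.
latitude -10.0, longitude 140.0.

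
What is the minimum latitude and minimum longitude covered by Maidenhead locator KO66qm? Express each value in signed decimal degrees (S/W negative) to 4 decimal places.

56.5000, 33.3333

Field K=10, O=14: +10·20° lon, +14·10° lat → SW at lon 20°, lat 50°.
Square 6, 6: +6·2° lon, +6·1° lat → SW at lon 32°, lat 56°.
Subsquare q=16, m=12: +16·0.0833333° lon, +12·0.0416667° lat → SW at lon 33.3333°, lat 56.5°.
latitude 56.5000, longitude 33.3333.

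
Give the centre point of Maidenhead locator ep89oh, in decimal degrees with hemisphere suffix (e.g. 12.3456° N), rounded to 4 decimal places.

69.3125° N, 82.7917° W

Field E=4, P=15: +4·20° lon, +15·10° lat → SW at lon -100°, lat 60°.
Square 8, 9: +8·2° lon, +9·1° lat → SW at lon -84°, lat 69°.
Subsquare o=14, h=7: +14·0.0833333° lon, +7·0.0416667° lat → SW at lon -82.8333°, lat 69.2917°.
Cell spans 0.0833333° lon × 0.0416667° lat. Centre is SW corner plus half of each.
latitude 69.3125° N, longitude 82.7917° W.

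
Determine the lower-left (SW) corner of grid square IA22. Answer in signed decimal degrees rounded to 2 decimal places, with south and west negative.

-88.00, -16.00

Field I=8, A=0: +8·20° lon, +0·10° lat → SW at lon -20°, lat -90°.
Square 2, 2: +2·2° lon, +2·1° lat → SW at lon -16°, lat -88°.
latitude -88.00, longitude -16.00.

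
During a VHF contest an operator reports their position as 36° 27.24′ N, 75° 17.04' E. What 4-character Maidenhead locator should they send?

MM76

Add 180° to longitude and 90° to latitude: 255.28, 126.45.
Field: 255.28/20 → 12 → M, 126.45/10 → 12 → M; chars MM.
Square: 15.28/2 → 7, 6.45/1 → 6; chars 76.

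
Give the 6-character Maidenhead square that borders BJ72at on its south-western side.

BJ62xs

Longitude subsquare a = 0; −1 → -1, wraps to 23 = x, carry into square.
Longitude square 7; −1 → 6.
Latitude subsquare t = 19; −1 → 18 = s.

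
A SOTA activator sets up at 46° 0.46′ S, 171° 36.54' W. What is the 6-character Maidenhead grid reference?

AE43ex

Add 180° to longitude and 90° to latitude: 8.3910, 43.9923.
Field: 8.3910/20 → 0 → A, 43.9923/10 → 4 → E; chars AE.
Square: 8.3910/2 → 4, 3.9923/1 → 3; chars 43.
Subsquare: 0.3910/0.0833333 → 4 → e, 0.9923/0.0416667 → 23 → x; chars ex.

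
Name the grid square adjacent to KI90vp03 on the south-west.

KI90up92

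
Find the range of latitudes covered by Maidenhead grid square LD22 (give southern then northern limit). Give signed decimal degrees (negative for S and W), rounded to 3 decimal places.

Field L=11, D=3: +11·20° lon, +3·10° lat → SW at lon 40°, lat -60°.
Square 2, 2: +2·2° lon, +2·1° lat → SW at lon 44°, lat -58°.
Cell spans 2° lon × 1° lat.
south -58.000, north -57.000.

-58.000, -57.000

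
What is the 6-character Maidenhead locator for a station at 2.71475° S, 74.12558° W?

FI27wg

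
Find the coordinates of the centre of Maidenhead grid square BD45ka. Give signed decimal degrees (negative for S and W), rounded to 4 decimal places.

-54.9792, -151.1250

Field B=1, D=3: +1·20° lon, +3·10° lat → SW at lon -160°, lat -60°.
Square 4, 5: +4·2° lon, +5·1° lat → SW at lon -152°, lat -55°.
Subsquare k=10, a=0: +10·0.0833333° lon, +0·0.0416667° lat → SW at lon -151.167°, lat -55°.
Cell spans 0.0833333° lon × 0.0416667° lat. Centre is SW corner plus half of each.
latitude -54.9792, longitude -151.1250.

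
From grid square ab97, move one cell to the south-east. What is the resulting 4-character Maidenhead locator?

BB06

Longitude square 9; +1 → 10, wraps to 0, carry into field.
Longitude field A = 0; +1 → 1 = B.
Latitude square 7; −1 → 6.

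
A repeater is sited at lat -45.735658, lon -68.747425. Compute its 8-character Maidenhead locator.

Shift to the Maidenhead origin (180°W, 90°S): lon 111.25257, lat 44.26434.
Field: lon ⌊111.25257/20⌋ = 5 → F; lat ⌊44.26434/10⌋ = 4 → E.
Square: lon ⌊11.25257/2⌋ = 5; lat ⌊4.26434/1⌋ = 4.
Subsquare: lon ⌊1.25257/0.0833333⌋ = 15 → p; lat ⌊0.26434/0.0416667⌋ = 6 → g.
Extended square: lon ⌊0.00257/0.00833333⌋ = 0; lat ⌊0.01434/0.00416667⌋ = 3.

FE54pg03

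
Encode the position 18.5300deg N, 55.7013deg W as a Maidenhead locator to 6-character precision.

GK28dm

Shift to the Maidenhead origin (180°W, 90°S): lon 124.2987, lat 108.5300.
Field: lon ⌊124.2987/20⌋ = 6 → G; lat ⌊108.5300/10⌋ = 10 → K.
Square: lon ⌊4.2987/2⌋ = 2; lat ⌊8.5300/1⌋ = 8.
Subsquare: lon ⌊0.2987/0.0833333⌋ = 3 → d; lat ⌊0.5300/0.0416667⌋ = 12 → m.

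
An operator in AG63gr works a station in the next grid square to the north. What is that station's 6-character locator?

AG63gs

Latitude subsquare r = 17; +1 → 18 = s.
The longitude characters are unchanged.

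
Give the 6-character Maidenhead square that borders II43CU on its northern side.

II43cv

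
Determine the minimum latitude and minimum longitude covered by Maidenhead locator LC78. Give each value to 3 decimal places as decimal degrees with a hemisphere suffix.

Field L=11, C=2: +11·20° lon, +2·10° lat → SW at lon 40°, lat -70°.
Square 7, 8: +7·2° lon, +8·1° lat → SW at lon 54°, lat -62°.
latitude 62.000° S, longitude 54.000° E.

62.000° S, 54.000° E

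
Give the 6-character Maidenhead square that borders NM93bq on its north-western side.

NM93ar

Longitude subsquare b = 1; −1 → 0 = a.
Latitude subsquare q = 16; +1 → 17 = r.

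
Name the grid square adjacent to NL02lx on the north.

NL03la

Latitude subsquare x = 23; +1 → 24, wraps to 0 = a, carry into square.
Latitude square 2; +1 → 3.
The longitude characters are unchanged.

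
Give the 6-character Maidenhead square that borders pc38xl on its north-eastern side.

PC48am

Longitude subsquare x = 23; +1 → 24, wraps to 0 = a, carry into square.
Longitude square 3; +1 → 4.
Latitude subsquare l = 11; +1 → 12 = m.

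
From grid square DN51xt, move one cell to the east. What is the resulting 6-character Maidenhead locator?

DN61at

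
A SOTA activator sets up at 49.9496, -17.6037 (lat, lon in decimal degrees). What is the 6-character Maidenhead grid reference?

IN19ew

Offset from 180°W / 90°S: lon 162.3963°, lat 139.9496°.
Field (20°×10°, letters A–R): lon ⌊162.3963/20⌋ = 8 → I; lat ⌊139.9496/10⌋ = 13 → N.
Square (2°×1°, digits 0–9): lon ⌊2.3963/2⌋ = 1; lat ⌊9.9496/1⌋ = 9.
Subsquare (5′×2.5′, letters a–x): lon ⌊0.3963/0.0833333⌋ = 4 → e; lat ⌊0.9496/0.0416667⌋ = 22 → w.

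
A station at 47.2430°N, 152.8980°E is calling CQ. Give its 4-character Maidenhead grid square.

Offset from 180°W / 90°S: lon 332.90°, lat 137.24°.
Field (20°×10°, letters A–R): 332.90/20 → 16 → Q, 137.24/10 → 13 → N; chars QN.
Square (2°×1°, digits 0–9): 12.90/2 → 6, 7.24/1 → 7; chars 67.

QN67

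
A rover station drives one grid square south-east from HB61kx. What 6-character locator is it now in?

HB61lw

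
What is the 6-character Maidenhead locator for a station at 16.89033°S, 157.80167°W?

BH13cc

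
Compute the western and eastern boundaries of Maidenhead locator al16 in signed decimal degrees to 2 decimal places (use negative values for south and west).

-178.00, -176.00

Field A=0, L=11: +0·20° lon, +11·10° lat → SW at lon -180°, lat 20°.
Square 1, 6: +1·2° lon, +6·1° lat → SW at lon -178°, lat 26°.
Cell spans 2° lon × 1° lat.
west -178.00, east -176.00.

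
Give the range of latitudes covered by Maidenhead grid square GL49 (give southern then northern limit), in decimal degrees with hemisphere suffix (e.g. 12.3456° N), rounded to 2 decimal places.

29.00° N, 30.00° N

Field G=6, L=11: +6·20° lon, +11·10° lat → SW at lon -60°, lat 20°.
Square 4, 9: +4·2° lon, +9·1° lat → SW at lon -52°, lat 29°.
Cell spans 2° lon × 1° lat.
south 29.00° N, north 30.00° N.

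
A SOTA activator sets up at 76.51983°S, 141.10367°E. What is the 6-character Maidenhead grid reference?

QB03nl

Add 180° to longitude and 90° to latitude: 321.1037, 13.4802.
Field: lon ⌊321.1037/20⌋ = 16 → Q; lat ⌊13.4802/10⌋ = 1 → B.
Square: lon ⌊1.1037/2⌋ = 0; lat ⌊3.4802/1⌋ = 3.
Subsquare: lon ⌊1.1037/0.0833333⌋ = 13 → n; lat ⌊0.4802/0.0416667⌋ = 11 → l.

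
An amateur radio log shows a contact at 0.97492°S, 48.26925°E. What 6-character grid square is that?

LI49da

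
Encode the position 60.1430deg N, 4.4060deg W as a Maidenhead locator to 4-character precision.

IP70

Add 180° to longitude and 90° to latitude: 175.59, 150.14.
Field (20°×10°, letters A–R): 175.59/20 → 8 → I, 150.14/10 → 15 → P; chars IP.
Square (2°×1°, digits 0–9): 15.59/2 → 7, 0.14/1 → 0; chars 70.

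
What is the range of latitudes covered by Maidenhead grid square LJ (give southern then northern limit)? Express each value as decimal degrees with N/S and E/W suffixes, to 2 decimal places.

Field L=11, J=9: +11·20° lon, +9·10° lat → SW at lon 40°, lat 0°.
Cell spans 20° lon × 10° lat.
south 0.00° N, north 10.00° N.

0.00° N, 10.00° N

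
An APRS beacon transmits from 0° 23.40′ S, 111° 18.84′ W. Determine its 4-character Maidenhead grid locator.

DI49

Shift to the Maidenhead origin (180°W, 90°S): lon 68.69, lat 89.61.
Field: 68.69/20 → 3 → D, 89.61/10 → 8 → I; chars DI.
Square: 8.69/2 → 4, 9.61/1 → 9; chars 49.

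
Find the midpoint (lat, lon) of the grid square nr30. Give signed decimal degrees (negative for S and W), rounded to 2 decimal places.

Field N=13, R=17: +13·20° lon, +17·10° lat → SW at lon 80°, lat 80°.
Square 3, 0: +3·2° lon, +0·1° lat → SW at lon 86°, lat 80°.
Cell spans 2° lon × 1° lat. Centre is SW corner plus half of each.
latitude 80.50, longitude 87.00.

80.50, 87.00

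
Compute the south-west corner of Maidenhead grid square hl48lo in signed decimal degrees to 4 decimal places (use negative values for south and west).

Field H=7, L=11: +7·20° lon, +11·10° lat → SW at lon -40°, lat 20°.
Square 4, 8: +4·2° lon, +8·1° lat → SW at lon -32°, lat 28°.
Subsquare l=11, o=14: +11·0.0833333° lon, +14·0.0416667° lat → SW at lon -31.0833°, lat 28.5833°.
latitude 28.5833, longitude -31.0833.

28.5833, -31.0833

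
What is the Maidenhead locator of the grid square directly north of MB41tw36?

MB41tw37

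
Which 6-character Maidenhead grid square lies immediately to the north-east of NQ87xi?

NQ97aj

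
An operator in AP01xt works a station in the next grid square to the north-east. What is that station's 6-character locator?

Longitude subsquare x = 23; +1 → 24, wraps to 0 = a, carry into square.
Longitude square 0; +1 → 1.
Latitude subsquare t = 19; +1 → 20 = u.

AP11au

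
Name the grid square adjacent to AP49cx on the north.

AQ40ca

Latitude subsquare x = 23; +1 → 24, wraps to 0 = a, carry into square.
Latitude square 9; +1 → 10, wraps to 0, carry into field.
Latitude field P = 15; +1 → 16 = Q.
The longitude characters are unchanged.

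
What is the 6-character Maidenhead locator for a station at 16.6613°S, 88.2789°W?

EH53ui

Offset from 180°W / 90°S: lon 91.7211°, lat 73.3387°.
Field: 91.7211/20 → 4 → E, 73.3387/10 → 7 → H; chars EH.
Square: 11.7211/2 → 5, 3.3387/1 → 3; chars 53.
Subsquare: 1.7211/0.0833333 → 20 → u, 0.3387/0.0416667 → 8 → i; chars ui.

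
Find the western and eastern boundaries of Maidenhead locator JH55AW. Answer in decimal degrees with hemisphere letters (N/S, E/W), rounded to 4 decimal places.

Field J=9, H=7: +9·20° lon, +7·10° lat → SW at lon 0°, lat -20°.
Square 5, 5: +5·2° lon, +5·1° lat → SW at lon 10°, lat -15°.
Subsquare a=0, w=22: +0·0.0833333° lon, +22·0.0416667° lat → SW at lon 10°, lat -14.0833°.
Cell spans 0.0833333° lon × 0.0416667° lat.
west 10.0000° E, east 10.0833° E.

10.0000° E, 10.0833° E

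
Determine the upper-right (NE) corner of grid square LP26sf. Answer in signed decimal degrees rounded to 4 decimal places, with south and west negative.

66.2500, 45.5833

Field L=11, P=15: +11·20° lon, +15·10° lat → SW at lon 40°, lat 60°.
Square 2, 6: +2·2° lon, +6·1° lat → SW at lon 44°, lat 66°.
Subsquare s=18, f=5: +18·0.0833333° lon, +5·0.0416667° lat → SW at lon 45.5°, lat 66.2083°.
Cell spans 0.0833333° lon × 0.0416667° lat. NE corner is SW corner plus one full cell.
latitude 66.2500, longitude 45.5833.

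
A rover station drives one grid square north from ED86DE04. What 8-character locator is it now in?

ED86de05

Latitude extended square 4; +1 → 5.
The longitude characters are unchanged.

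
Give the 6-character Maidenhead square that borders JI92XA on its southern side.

JI91xx

Latitude subsquare a = 0; −1 → -1, wraps to 23 = x, carry into square.
Latitude square 2; −1 → 1.
The longitude characters are unchanged.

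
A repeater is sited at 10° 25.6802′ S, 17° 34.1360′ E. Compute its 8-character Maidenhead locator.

JH89sn87

Add 180° to longitude and 90° to latitude: 197.56893, 79.57200.
Field (20°×10°, letters A–R): 197.56893/20 → 9 → J, 79.57200/10 → 7 → H; chars JH.
Square (2°×1°, digits 0–9): 17.56893/2 → 8, 9.57200/1 → 9; chars 89.
Subsquare (5′×2.5′, letters a–x): 1.56893/0.0833333 → 18 → s, 0.57200/0.0416667 → 13 → n; chars sn.
Extended square (30″×15″, digits 0–9): 0.06893/0.00833333 → 8, 0.03033/0.00416667 → 7; chars 87.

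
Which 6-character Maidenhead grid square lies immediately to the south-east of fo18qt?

FO18rs

Longitude subsquare q = 16; +1 → 17 = r.
Latitude subsquare t = 19; −1 → 18 = s.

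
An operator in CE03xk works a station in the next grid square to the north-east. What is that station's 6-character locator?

Longitude subsquare x = 23; +1 → 24, wraps to 0 = a, carry into square.
Longitude square 0; +1 → 1.
Latitude subsquare k = 10; +1 → 11 = l.

CE13al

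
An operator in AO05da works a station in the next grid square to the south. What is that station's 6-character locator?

AO04dx

Latitude subsquare a = 0; −1 → -1, wraps to 23 = x, carry into square.
Latitude square 5; −1 → 4.
The longitude characters are unchanged.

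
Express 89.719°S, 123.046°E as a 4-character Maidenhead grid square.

Add 180° to longitude and 90° to latitude: 303.05, 0.28.
Field: 303.05/20 → 15 → P, 0.28/10 → 0 → A; chars PA.
Square: 3.05/2 → 1, 0.28/1 → 0; chars 10.

PA10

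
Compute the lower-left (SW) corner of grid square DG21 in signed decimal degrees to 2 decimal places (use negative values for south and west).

Field D=3, G=6: +3·20° lon, +6·10° lat → SW at lon -120°, lat -30°.
Square 2, 1: +2·2° lon, +1·1° lat → SW at lon -116°, lat -29°.
latitude -29.00, longitude -116.00.

-29.00, -116.00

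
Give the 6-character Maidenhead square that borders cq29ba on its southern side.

CQ28bx

Latitude subsquare a = 0; −1 → -1, wraps to 23 = x, carry into square.
Latitude square 9; −1 → 8.
The longitude characters are unchanged.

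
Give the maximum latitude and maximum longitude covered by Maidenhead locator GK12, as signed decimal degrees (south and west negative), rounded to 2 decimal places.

13.00, -56.00

Field G=6, K=10: +6·20° lon, +10·10° lat → SW at lon -60°, lat 10°.
Square 1, 2: +1·2° lon, +2·1° lat → SW at lon -58°, lat 12°.
Cell spans 2° lon × 1° lat. NE corner is SW corner plus one full cell.
latitude 13.00, longitude -56.00.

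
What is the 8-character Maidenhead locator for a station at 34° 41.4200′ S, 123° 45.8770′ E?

PF15vh14

Offset from 180°W / 90°S: lon 303.76462°, lat 55.30967°.
Field (20°×10°, letters A–R): lon ⌊303.76462/20⌋ = 15 → P; lat ⌊55.30967/10⌋ = 5 → F.
Square (2°×1°, digits 0–9): lon ⌊3.76462/2⌋ = 1; lat ⌊5.30967/1⌋ = 5.
Subsquare (5′×2.5′, letters a–x): lon ⌊1.76462/0.0833333⌋ = 21 → v; lat ⌊0.30967/0.0416667⌋ = 7 → h.
Extended square (30″×15″, digits 0–9): lon ⌊0.01462/0.00833333⌋ = 1; lat ⌊0.01800/0.00416667⌋ = 4.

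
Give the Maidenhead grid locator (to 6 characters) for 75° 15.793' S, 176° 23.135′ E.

RB84er

Add 180° to longitude and 90° to latitude: 356.3856, 14.7368.
Field: lon ⌊356.3856/20⌋ = 17 → R; lat ⌊14.7368/10⌋ = 1 → B.
Square: lon ⌊16.3856/2⌋ = 8; lat ⌊4.7368/1⌋ = 4.
Subsquare: lon ⌊0.3856/0.0833333⌋ = 4 → e; lat ⌊0.7368/0.0416667⌋ = 17 → r.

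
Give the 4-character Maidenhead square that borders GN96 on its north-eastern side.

HN07

Longitude square 9; +1 → 10, wraps to 0, carry into field.
Longitude field G = 6; +1 → 7 = H.
Latitude square 6; +1 → 7.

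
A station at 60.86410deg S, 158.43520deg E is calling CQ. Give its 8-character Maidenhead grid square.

QC99fd22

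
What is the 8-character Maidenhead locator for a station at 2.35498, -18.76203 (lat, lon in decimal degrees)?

Shift to the Maidenhead origin (180°W, 90°S): lon 161.23797, lat 92.35498.
Field: lon ⌊161.23797/20⌋ = 8 → I; lat ⌊92.35498/10⌋ = 9 → J.
Square: lon ⌊1.23797/2⌋ = 0; lat ⌊2.35498/1⌋ = 2.
Subsquare: lon ⌊1.23797/0.0833333⌋ = 14 → o; lat ⌊0.35498/0.0416667⌋ = 8 → i.
Extended square: lon ⌊0.07130/0.00833333⌋ = 8; lat ⌊0.02165/0.00416667⌋ = 5.

IJ02oi85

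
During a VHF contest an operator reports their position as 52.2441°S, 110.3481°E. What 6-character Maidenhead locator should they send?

Offset from 180°W / 90°S: lon 290.3481°, lat 37.7559°.
Field: 290.3481/20 → 14 → O, 37.7559/10 → 3 → D; chars OD.
Square: 10.3481/2 → 5, 7.7559/1 → 7; chars 57.
Subsquare: 0.3481/0.0833333 → 4 → e, 0.7559/0.0416667 → 18 → s; chars es.

OD57es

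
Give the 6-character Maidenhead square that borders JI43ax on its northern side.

JI44aa

Latitude subsquare x = 23; +1 → 24, wraps to 0 = a, carry into square.
Latitude square 3; +1 → 4.
The longitude characters are unchanged.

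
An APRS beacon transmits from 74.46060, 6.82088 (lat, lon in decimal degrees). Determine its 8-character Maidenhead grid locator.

Add 180° to longitude and 90° to latitude: 186.82088, 164.46060.
Field (20°×10°, letters A–R): lon ⌊186.82088/20⌋ = 9 → J; lat ⌊164.46060/10⌋ = 16 → Q.
Square (2°×1°, digits 0–9): lon ⌊6.82088/2⌋ = 3; lat ⌊4.46060/1⌋ = 4.
Subsquare (5′×2.5′, letters a–x): lon ⌊0.82088/0.0833333⌋ = 9 → j; lat ⌊0.46060/0.0416667⌋ = 11 → l.
Extended square (30″×15″, digits 0–9): lon ⌊0.07088/0.00833333⌋ = 8; lat ⌊0.00227/0.00416667⌋ = 0.

JQ34jl80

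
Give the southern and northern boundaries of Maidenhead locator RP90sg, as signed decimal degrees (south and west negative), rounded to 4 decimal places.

60.2500, 60.2917

Field R=17, P=15: +17·20° lon, +15·10° lat → SW at lon 160°, lat 60°.
Square 9, 0: +9·2° lon, +0·1° lat → SW at lon 178°, lat 60°.
Subsquare s=18, g=6: +18·0.0833333° lon, +6·0.0416667° lat → SW at lon 179.5°, lat 60.25°.
Cell spans 0.0833333° lon × 0.0416667° lat.
south 60.2500, north 60.2917.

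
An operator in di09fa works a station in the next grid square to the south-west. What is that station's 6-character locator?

Longitude subsquare f = 5; −1 → 4 = e.
Latitude subsquare a = 0; −1 → -1, wraps to 23 = x, carry into square.
Latitude square 9; −1 → 8.

DI08ex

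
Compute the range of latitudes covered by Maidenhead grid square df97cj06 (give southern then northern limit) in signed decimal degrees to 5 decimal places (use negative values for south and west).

-32.60000, -32.59583

Field D=3, F=5: +3·20° lon, +5·10° lat → SW at lon -120°, lat -40°.
Square 9, 7: +9·2° lon, +7·1° lat → SW at lon -102°, lat -33°.
Subsquare c=2, j=9: +2·0.0833333° lon, +9·0.0416667° lat → SW at lon -101.833°, lat -32.625°.
Extended square 0, 6: +0·0.00833333° lon, +6·0.00416667° lat → SW at lon -101.833°, lat -32.6°.
Cell spans 0.00833333° lon × 0.00416667° lat.
south -32.60000, north -32.59583.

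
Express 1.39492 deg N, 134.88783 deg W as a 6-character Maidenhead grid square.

CJ21nj

Shift to the Maidenhead origin (180°W, 90°S): lon 45.1122, lat 91.3949.
Field: lon ⌊45.1122/20⌋ = 2 → C; lat ⌊91.3949/10⌋ = 9 → J.
Square: lon ⌊5.1122/2⌋ = 2; lat ⌊1.3949/1⌋ = 1.
Subsquare: lon ⌊1.1122/0.0833333⌋ = 13 → n; lat ⌊0.3949/0.0416667⌋ = 9 → j.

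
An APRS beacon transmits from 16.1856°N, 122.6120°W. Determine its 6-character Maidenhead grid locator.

CK86qe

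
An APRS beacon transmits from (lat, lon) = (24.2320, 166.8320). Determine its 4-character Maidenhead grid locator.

RL34

Offset from 180°W / 90°S: lon 346.83°, lat 114.23°.
Field: 346.83/20 → 17 → R, 114.23/10 → 11 → L; chars RL.
Square: 6.83/2 → 3, 4.23/1 → 4; chars 34.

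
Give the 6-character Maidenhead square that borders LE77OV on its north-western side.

LE77nw

Longitude subsquare o = 14; −1 → 13 = n.
Latitude subsquare v = 21; +1 → 22 = w.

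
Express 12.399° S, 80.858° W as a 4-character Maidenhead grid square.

Add 180° to longitude and 90° to latitude: 99.14, 77.60.
Field (20°×10°, letters A–R): 99.14/20 → 4 → E, 77.60/10 → 7 → H; chars EH.
Square (2°×1°, digits 0–9): 19.14/2 → 9, 7.60/1 → 7; chars 97.

EH97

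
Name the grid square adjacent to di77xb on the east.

Longitude subsquare x = 23; +1 → 24, wraps to 0 = a, carry into square.
Longitude square 7; +1 → 8.
The latitude characters are unchanged.

DI87ab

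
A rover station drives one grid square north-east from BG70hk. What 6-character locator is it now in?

BG70il

Longitude subsquare h = 7; +1 → 8 = i.
Latitude subsquare k = 10; +1 → 11 = l.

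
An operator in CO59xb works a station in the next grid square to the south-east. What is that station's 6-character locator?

Longitude subsquare x = 23; +1 → 24, wraps to 0 = a, carry into square.
Longitude square 5; +1 → 6.
Latitude subsquare b = 1; −1 → 0 = a.

CO69aa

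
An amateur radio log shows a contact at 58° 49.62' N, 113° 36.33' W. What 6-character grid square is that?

Add 180° to longitude and 90° to latitude: 66.3945, 148.8270.
Field (20°×10°, letters A–R): lon ⌊66.3945/20⌋ = 3 → D; lat ⌊148.8270/10⌋ = 14 → O.
Square (2°×1°, digits 0–9): lon ⌊6.3945/2⌋ = 3; lat ⌊8.8270/1⌋ = 8.
Subsquare (5′×2.5′, letters a–x): lon ⌊0.3945/0.0833333⌋ = 4 → e; lat ⌊0.8270/0.0416667⌋ = 19 → t.

DO38et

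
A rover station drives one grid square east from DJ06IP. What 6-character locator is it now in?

DJ06jp

Longitude subsquare i = 8; +1 → 9 = j.
The latitude characters are unchanged.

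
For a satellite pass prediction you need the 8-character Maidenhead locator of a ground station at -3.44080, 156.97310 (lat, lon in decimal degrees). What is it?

Add 180° to longitude and 90° to latitude: 336.97310, 86.55920.
Field: lon ⌊336.97310/20⌋ = 16 → Q; lat ⌊86.55920/10⌋ = 8 → I.
Square: lon ⌊16.97310/2⌋ = 8; lat ⌊6.55920/1⌋ = 6.
Subsquare: lon ⌊0.97310/0.0833333⌋ = 11 → l; lat ⌊0.55920/0.0416667⌋ = 13 → n.
Extended square: lon ⌊0.05643/0.00833333⌋ = 6; lat ⌊0.01753/0.00416667⌋ = 4.

QI86ln64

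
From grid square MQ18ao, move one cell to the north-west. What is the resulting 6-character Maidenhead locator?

Longitude subsquare a = 0; −1 → -1, wraps to 23 = x, carry into square.
Longitude square 1; −1 → 0.
Latitude subsquare o = 14; +1 → 15 = p.

MQ08xp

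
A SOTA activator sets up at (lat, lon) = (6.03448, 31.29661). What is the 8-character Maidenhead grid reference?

KJ56pa58

Add 180° to longitude and 90° to latitude: 211.29661, 96.03448.
Field: 211.29661/20 → 10 → K, 96.03448/10 → 9 → J; chars KJ.
Square: 11.29661/2 → 5, 6.03448/1 → 6; chars 56.
Subsquare: 1.29661/0.0833333 → 15 → p, 0.03448/0.0416667 → 0 → a; chars pa.
Extended square: 0.04661/0.00833333 → 5, 0.03448/0.00416667 → 8; chars 58.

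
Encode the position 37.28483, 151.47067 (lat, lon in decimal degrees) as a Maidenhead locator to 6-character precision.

QM57rg

Offset from 180°W / 90°S: lon 331.4707°, lat 127.2848°.
Field: 331.4707/20 → 16 → Q, 127.2848/10 → 12 → M; chars QM.
Square: 11.4707/2 → 5, 7.2848/1 → 7; chars 57.
Subsquare: 1.4707/0.0833333 → 17 → r, 0.2848/0.0416667 → 6 → g; chars rg.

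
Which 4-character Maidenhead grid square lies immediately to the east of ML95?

NL05

Longitude square 9; +1 → 10, wraps to 0, carry into field.
Longitude field M = 12; +1 → 13 = N.
The latitude characters are unchanged.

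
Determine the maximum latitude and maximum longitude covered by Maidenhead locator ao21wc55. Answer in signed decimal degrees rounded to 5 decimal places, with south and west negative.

51.10833, -174.11667

Field A=0, O=14: +0·20° lon, +14·10° lat → SW at lon -180°, lat 50°.
Square 2, 1: +2·2° lon, +1·1° lat → SW at lon -176°, lat 51°.
Subsquare w=22, c=2: +22·0.0833333° lon, +2·0.0416667° lat → SW at lon -174.167°, lat 51.0833°.
Extended square 5, 5: +5·0.00833333° lon, +5·0.00416667° lat → SW at lon -174.125°, lat 51.1042°.
Cell spans 0.00833333° lon × 0.00416667° lat. NE corner is SW corner plus one full cell.
latitude 51.10833, longitude -174.11667.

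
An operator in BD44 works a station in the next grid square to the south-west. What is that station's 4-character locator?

BD33

Longitude square 4; −1 → 3.
Latitude square 4; −1 → 3.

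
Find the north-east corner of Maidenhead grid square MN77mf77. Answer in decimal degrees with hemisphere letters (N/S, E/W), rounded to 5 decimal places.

47.24167° N, 75.06667° E

Field M=12, N=13: +12·20° lon, +13·10° lat → SW at lon 60°, lat 40°.
Square 7, 7: +7·2° lon, +7·1° lat → SW at lon 74°, lat 47°.
Subsquare m=12, f=5: +12·0.0833333° lon, +5·0.0416667° lat → SW at lon 75°, lat 47.2083°.
Extended square 7, 7: +7·0.00833333° lon, +7·0.00416667° lat → SW at lon 75.0583°, lat 47.2375°.
Cell spans 0.00833333° lon × 0.00416667° lat. NE corner is SW corner plus one full cell.
latitude 47.24167° N, longitude 75.06667° E.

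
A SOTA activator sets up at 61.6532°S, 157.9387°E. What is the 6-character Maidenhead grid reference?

QC88xi

Add 180° to longitude and 90° to latitude: 337.9387, 28.3468.
Field (20°×10°, letters A–R): 337.9387/20 → 16 → Q, 28.3468/10 → 2 → C; chars QC.
Square (2°×1°, digits 0–9): 17.9387/2 → 8, 8.3468/1 → 8; chars 88.
Subsquare (5′×2.5′, letters a–x): 1.9387/0.0833333 → 23 → x, 0.3468/0.0416667 → 8 → i; chars xi.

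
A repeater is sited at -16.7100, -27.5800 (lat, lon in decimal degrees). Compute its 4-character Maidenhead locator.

Shift to the Maidenhead origin (180°W, 90°S): lon 152.42, lat 73.29.
Field: lon ⌊152.42/20⌋ = 7 → H; lat ⌊73.29/10⌋ = 7 → H.
Square: lon ⌊12.42/2⌋ = 6; lat ⌊3.29/1⌋ = 3.

HH63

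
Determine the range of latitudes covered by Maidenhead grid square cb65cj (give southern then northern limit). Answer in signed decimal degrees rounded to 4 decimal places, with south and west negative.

Field C=2, B=1: +2·20° lon, +1·10° lat → SW at lon -140°, lat -80°.
Square 6, 5: +6·2° lon, +5·1° lat → SW at lon -128°, lat -75°.
Subsquare c=2, j=9: +2·0.0833333° lon, +9·0.0416667° lat → SW at lon -127.833°, lat -74.625°.
Cell spans 0.0833333° lon × 0.0416667° lat.
south -74.6250, north -74.5833.

-74.6250, -74.5833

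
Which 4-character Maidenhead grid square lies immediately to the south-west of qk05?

PK94

Longitude square 0; −1 → -1, wraps to 9, carry into field.
Longitude field Q = 16; −1 → 15 = P.
Latitude square 5; −1 → 4.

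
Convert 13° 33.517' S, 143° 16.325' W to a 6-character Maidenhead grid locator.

BH86ik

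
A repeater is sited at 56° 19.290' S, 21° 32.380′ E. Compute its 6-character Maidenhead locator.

Offset from 180°W / 90°S: lon 201.5397°, lat 33.6785°.
Field: 201.5397/20 → 10 → K, 33.6785/10 → 3 → D; chars KD.
Square: 1.5397/2 → 0, 3.6785/1 → 3; chars 03.
Subsquare: 1.5397/0.0833333 → 18 → s, 0.6785/0.0416667 → 16 → q; chars sq.

KD03sq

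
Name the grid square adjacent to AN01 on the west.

Longitude square 0; −1 → -1, wraps to 9, carry into field.
Longitude field A = 0; −1 → -1, wraps to 17 = R, wrapping around the antimeridian.
The latitude characters are unchanged.

RN91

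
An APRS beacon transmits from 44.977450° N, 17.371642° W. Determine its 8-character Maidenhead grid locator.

IN14hx54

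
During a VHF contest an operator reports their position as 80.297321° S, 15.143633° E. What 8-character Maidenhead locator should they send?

Shift to the Maidenhead origin (180°W, 90°S): lon 195.14363, lat 9.70268.
Field (20°×10°, letters A–R): lon ⌊195.14363/20⌋ = 9 → J; lat ⌊9.70268/10⌋ = 0 → A.
Square (2°×1°, digits 0–9): lon ⌊15.14363/2⌋ = 7; lat ⌊9.70268/1⌋ = 9.
Subsquare (5′×2.5′, letters a–x): lon ⌊1.14363/0.0833333⌋ = 13 → n; lat ⌊0.70268/0.0416667⌋ = 16 → q.
Extended square (30″×15″, digits 0–9): lon ⌊0.06030/0.00833333⌋ = 7; lat ⌊0.03601/0.00416667⌋ = 8.

JA79nq78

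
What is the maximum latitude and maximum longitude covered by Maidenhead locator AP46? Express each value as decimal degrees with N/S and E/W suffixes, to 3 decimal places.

67.000° N, 170.000° W

Field A=0, P=15: +0·20° lon, +15·10° lat → SW at lon -180°, lat 60°.
Square 4, 6: +4·2° lon, +6·1° lat → SW at lon -172°, lat 66°.
Cell spans 2° lon × 1° lat. NE corner is SW corner plus one full cell.
latitude 67.000° N, longitude 170.000° W.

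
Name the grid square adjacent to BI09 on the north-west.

Longitude square 0; −1 → -1, wraps to 9, carry into field.
Longitude field B = 1; −1 → 0 = A.
Latitude square 9; +1 → 10, wraps to 0, carry into field.
Latitude field I = 8; +1 → 9 = J.

AJ90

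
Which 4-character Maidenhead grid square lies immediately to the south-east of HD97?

ID06

Longitude square 9; +1 → 10, wraps to 0, carry into field.
Longitude field H = 7; +1 → 8 = I.
Latitude square 7; −1 → 6.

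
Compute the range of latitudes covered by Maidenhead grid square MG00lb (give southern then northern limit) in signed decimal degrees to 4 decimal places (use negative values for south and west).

Field M=12, G=6: +12·20° lon, +6·10° lat → SW at lon 60°, lat -30°.
Square 0, 0: +0·2° lon, +0·1° lat → SW at lon 60°, lat -30°.
Subsquare l=11, b=1: +11·0.0833333° lon, +1·0.0416667° lat → SW at lon 60.9167°, lat -29.9583°.
Cell spans 0.0833333° lon × 0.0416667° lat.
south -29.9583, north -29.9167.

-29.9583, -29.9167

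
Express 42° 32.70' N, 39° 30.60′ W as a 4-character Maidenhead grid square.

HN02

Offset from 180°W / 90°S: lon 140.49°, lat 132.55°.
Field: 140.49/20 → 7 → H, 132.55/10 → 13 → N; chars HN.
Square: 0.49/2 → 0, 2.55/1 → 2; chars 02.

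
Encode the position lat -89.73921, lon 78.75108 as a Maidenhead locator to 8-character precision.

MA90jg02

Shift to the Maidenhead origin (180°W, 90°S): lon 258.75108, lat 0.26079.
Field: lon ⌊258.75108/20⌋ = 12 → M; lat ⌊0.26079/10⌋ = 0 → A.
Square: lon ⌊18.75108/2⌋ = 9; lat ⌊0.26079/1⌋ = 0.
Subsquare: lon ⌊0.75108/0.0833333⌋ = 9 → j; lat ⌊0.26079/0.0416667⌋ = 6 → g.
Extended square: lon ⌊0.00108/0.00833333⌋ = 0; lat ⌊0.01079/0.00416667⌋ = 2.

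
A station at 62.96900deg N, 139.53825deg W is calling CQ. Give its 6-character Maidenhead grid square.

Offset from 180°W / 90°S: lon 40.4617°, lat 152.9690°.
Field: 40.4617/20 → 2 → C, 152.9690/10 → 15 → P; chars CP.
Square: 0.4617/2 → 0, 2.9690/1 → 2; chars 02.
Subsquare: 0.4617/0.0833333 → 5 → f, 0.9690/0.0416667 → 23 → x; chars fx.

CP02fx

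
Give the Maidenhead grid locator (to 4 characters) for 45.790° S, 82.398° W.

EE84

Shift to the Maidenhead origin (180°W, 90°S): lon 97.60, lat 44.21.
Field: 97.60/20 → 4 → E, 44.21/10 → 4 → E; chars EE.
Square: 17.60/2 → 8, 4.21/1 → 4; chars 84.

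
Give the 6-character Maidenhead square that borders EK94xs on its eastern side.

FK04as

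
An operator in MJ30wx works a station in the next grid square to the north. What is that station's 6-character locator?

MJ31wa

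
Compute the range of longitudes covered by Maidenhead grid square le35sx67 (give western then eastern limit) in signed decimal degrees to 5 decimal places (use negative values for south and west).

Field L=11, E=4: +11·20° lon, +4·10° lat → SW at lon 40°, lat -50°.
Square 3, 5: +3·2° lon, +5·1° lat → SW at lon 46°, lat -45°.
Subsquare s=18, x=23: +18·0.0833333° lon, +23·0.0416667° lat → SW at lon 47.5°, lat -44.0417°.
Extended square 6, 7: +6·0.00833333° lon, +7·0.00416667° lat → SW at lon 47.55°, lat -44.0125°.
Cell spans 0.00833333° lon × 0.00416667° lat.
west 47.55000, east 47.55833.

47.55000, 47.55833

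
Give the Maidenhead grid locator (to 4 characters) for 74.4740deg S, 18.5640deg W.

Offset from 180°W / 90°S: lon 161.44°, lat 15.53°.
Field (20°×10°, letters A–R): lon ⌊161.44/20⌋ = 8 → I; lat ⌊15.53/10⌋ = 1 → B.
Square (2°×1°, digits 0–9): lon ⌊1.44/2⌋ = 0; lat ⌊5.53/1⌋ = 5.

IB05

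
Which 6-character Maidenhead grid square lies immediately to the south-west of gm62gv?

GM62fu

Longitude subsquare g = 6; −1 → 5 = f.
Latitude subsquare v = 21; −1 → 20 = u.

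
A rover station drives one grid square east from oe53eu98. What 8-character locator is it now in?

OE53fu08

Longitude extended square 9; +1 → 10, wraps to 0, carry into subsquare.
Longitude subsquare e = 4; +1 → 5 = f.
The latitude characters are unchanged.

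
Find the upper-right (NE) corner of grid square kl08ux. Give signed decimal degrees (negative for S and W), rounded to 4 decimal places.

29.0000, 21.7500

Field K=10, L=11: +10·20° lon, +11·10° lat → SW at lon 20°, lat 20°.
Square 0, 8: +0·2° lon, +8·1° lat → SW at lon 20°, lat 28°.
Subsquare u=20, x=23: +20·0.0833333° lon, +23·0.0416667° lat → SW at lon 21.6667°, lat 28.9583°.
Cell spans 0.0833333° lon × 0.0416667° lat. NE corner is SW corner plus one full cell.
latitude 29.0000, longitude 21.7500.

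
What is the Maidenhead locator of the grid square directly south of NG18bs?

Latitude subsquare s = 18; −1 → 17 = r.
The longitude characters are unchanged.

NG18br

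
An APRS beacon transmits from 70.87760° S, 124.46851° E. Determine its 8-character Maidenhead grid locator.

PB29fc69

Add 180° to longitude and 90° to latitude: 304.46851, 19.12240.
Field: lon ⌊304.46851/20⌋ = 15 → P; lat ⌊19.12240/10⌋ = 1 → B.
Square: lon ⌊4.46851/2⌋ = 2; lat ⌊9.12240/1⌋ = 9.
Subsquare: lon ⌊0.46851/0.0833333⌋ = 5 → f; lat ⌊0.12240/0.0416667⌋ = 2 → c.
Extended square: lon ⌊0.05184/0.00833333⌋ = 6; lat ⌊0.03907/0.00416667⌋ = 9.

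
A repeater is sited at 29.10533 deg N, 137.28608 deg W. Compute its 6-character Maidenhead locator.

Add 180° to longitude and 90° to latitude: 42.7139, 119.1053.
Field (20°×10°, letters A–R): lon ⌊42.7139/20⌋ = 2 → C; lat ⌊119.1053/10⌋ = 11 → L.
Square (2°×1°, digits 0–9): lon ⌊2.7139/2⌋ = 1; lat ⌊9.1053/1⌋ = 9.
Subsquare (5′×2.5′, letters a–x): lon ⌊0.7139/0.0833333⌋ = 8 → i; lat ⌊0.1053/0.0416667⌋ = 2 → c.

CL19ic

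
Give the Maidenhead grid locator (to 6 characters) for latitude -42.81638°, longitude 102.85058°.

Add 180° to longitude and 90° to latitude: 282.8506, 47.1836.
Field (20°×10°, letters A–R): 282.8506/20 → 14 → O, 47.1836/10 → 4 → E; chars OE.
Square (2°×1°, digits 0–9): 2.8506/2 → 1, 7.1836/1 → 7; chars 17.
Subsquare (5′×2.5′, letters a–x): 0.8506/0.0833333 → 10 → k, 0.1836/0.0416667 → 4 → e; chars ke.

OE17ke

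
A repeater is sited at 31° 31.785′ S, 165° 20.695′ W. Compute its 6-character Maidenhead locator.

AF78hl

Shift to the Maidenhead origin (180°W, 90°S): lon 14.6551, lat 58.4703.
Field: lon ⌊14.6551/20⌋ = 0 → A; lat ⌊58.4703/10⌋ = 5 → F.
Square: lon ⌊14.6551/2⌋ = 7; lat ⌊8.4703/1⌋ = 8.
Subsquare: lon ⌊0.6551/0.0833333⌋ = 7 → h; lat ⌊0.4703/0.0416667⌋ = 11 → l.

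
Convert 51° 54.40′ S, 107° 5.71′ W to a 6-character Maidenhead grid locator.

DD68kc

Offset from 180°W / 90°S: lon 72.9048°, lat 38.0933°.
Field (20°×10°, letters A–R): lon ⌊72.9048/20⌋ = 3 → D; lat ⌊38.0933/10⌋ = 3 → D.
Square (2°×1°, digits 0–9): lon ⌊12.9048/2⌋ = 6; lat ⌊8.0933/1⌋ = 8.
Subsquare (5′×2.5′, letters a–x): lon ⌊0.9048/0.0833333⌋ = 10 → k; lat ⌊0.0933/0.0416667⌋ = 2 → c.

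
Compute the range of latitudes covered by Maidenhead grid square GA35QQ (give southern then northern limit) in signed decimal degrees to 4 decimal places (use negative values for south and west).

Field G=6, A=0: +6·20° lon, +0·10° lat → SW at lon -60°, lat -90°.
Square 3, 5: +3·2° lon, +5·1° lat → SW at lon -54°, lat -85°.
Subsquare q=16, q=16: +16·0.0833333° lon, +16·0.0416667° lat → SW at lon -52.6667°, lat -84.3333°.
Cell spans 0.0833333° lon × 0.0416667° lat.
south -84.3333, north -84.2917.

-84.3333, -84.2917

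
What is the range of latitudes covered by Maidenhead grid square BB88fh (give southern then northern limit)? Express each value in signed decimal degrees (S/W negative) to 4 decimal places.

Field B=1, B=1: +1·20° lon, +1·10° lat → SW at lon -160°, lat -80°.
Square 8, 8: +8·2° lon, +8·1° lat → SW at lon -144°, lat -72°.
Subsquare f=5, h=7: +5·0.0833333° lon, +7·0.0416667° lat → SW at lon -143.583°, lat -71.7083°.
Cell spans 0.0833333° lon × 0.0416667° lat.
south -71.7083, north -71.6667.

-71.7083, -71.6667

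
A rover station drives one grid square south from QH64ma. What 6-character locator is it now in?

Latitude subsquare a = 0; −1 → -1, wraps to 23 = x, carry into square.
Latitude square 4; −1 → 3.
The longitude characters are unchanged.

QH63mx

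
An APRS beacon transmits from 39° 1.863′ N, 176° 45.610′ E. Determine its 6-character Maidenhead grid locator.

RM89ja

Add 180° to longitude and 90° to latitude: 356.7602, 129.0310.
Field: 356.7602/20 → 17 → R, 129.0310/10 → 12 → M; chars RM.
Square: 16.7602/2 → 8, 9.0310/1 → 9; chars 89.
Subsquare: 0.7602/0.0833333 → 9 → j, 0.0310/0.0416667 → 0 → a; chars ja.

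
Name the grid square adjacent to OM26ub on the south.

OM26ua

Latitude subsquare b = 1; −1 → 0 = a.
The longitude characters are unchanged.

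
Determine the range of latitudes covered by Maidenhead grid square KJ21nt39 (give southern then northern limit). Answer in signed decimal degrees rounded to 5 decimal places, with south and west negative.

1.82917, 1.83333

Field K=10, J=9: +10·20° lon, +9·10° lat → SW at lon 20°, lat 0°.
Square 2, 1: +2·2° lon, +1·1° lat → SW at lon 24°, lat 1°.
Subsquare n=13, t=19: +13·0.0833333° lon, +19·0.0416667° lat → SW at lon 25.0833°, lat 1.79167°.
Extended square 3, 9: +3·0.00833333° lon, +9·0.00416667° lat → SW at lon 25.1083°, lat 1.82917°.
Cell spans 0.00833333° lon × 0.00416667° lat.
south 1.82917, north 1.83333.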